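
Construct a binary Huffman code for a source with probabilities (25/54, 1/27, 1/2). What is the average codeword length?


Huffman construction (repeatedly merge the two least-probable nodes; each merge adds 1 bit to every symbol beneath it): 1/27 + 25/54 = 1/2; 1/2 + 1/2 = 1. Resulting codeword lengths (in the order the probabilities were given): (2, 2, 1). L_avg = sum(p_i * l_i) = 25/54*2 + 1/27*2 + 1/2*1 = 3/2 = 1.5

1.5 bits


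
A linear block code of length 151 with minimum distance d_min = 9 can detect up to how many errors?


Detection capability = d_min - 1 = 9 - 1 = 8

8 errors


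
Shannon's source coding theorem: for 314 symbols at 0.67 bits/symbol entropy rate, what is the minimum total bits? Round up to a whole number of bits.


Minimum bits >= n * H = 314 * 0.67 = 210.38, rounded up to a whole number of bits = 211

211 bits


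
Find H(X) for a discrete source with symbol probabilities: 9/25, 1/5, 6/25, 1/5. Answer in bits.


H = -sum(p_i * log2(p_i)). Terms: -(9/25)*log2(9/25) = 0.530615; -(1/5)*log2(1/5) = 0.464386; -(6/25)*log2(6/25) = 0.494134; -(1/5)*log2(1/5) = 0.464386. H = 0.530615 + 0.464386 + 0.494134 + 0.464386 = 1.9535

1.9535 bits


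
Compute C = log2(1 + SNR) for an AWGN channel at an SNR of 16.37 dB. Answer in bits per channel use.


SNR_linear = 10^(16.37/10) = 43.3511; C = log2(1 + SNR_linear) = log2(1 + 43.3511) = 5.4709

5.4709 bits/channel use


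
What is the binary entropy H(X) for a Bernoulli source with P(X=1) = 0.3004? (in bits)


H = -p*log2(p) - (1-p)*log2(1-p). -0.3004*log2(0.3004) = 0.521207; -0.6996*log2(0.6996) = 0.360572. H = 0.521207 + 0.360572 = 0.8818

0.8818 bits


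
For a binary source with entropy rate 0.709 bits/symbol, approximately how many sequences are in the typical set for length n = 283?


log2|A_typical| = nH = 283 * 0.709 = 200.647, so |A_typical| ~ 2^200.647 = 2.516e+60

2.516e+60


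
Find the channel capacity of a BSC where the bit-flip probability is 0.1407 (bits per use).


H(p) = -p*log2(p) - (1-p)*log2(1-p) = -0.1407*log2(0.1407) - 0.8593*log2(0.8593) = 0.398083 + 0.187986 = 0.5861. C = 1 - H(p) = 1 - 0.5861 = 0.4139

0.4139 bits


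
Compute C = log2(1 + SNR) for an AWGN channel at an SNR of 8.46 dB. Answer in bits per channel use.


SNR_linear = 10^(8.46/10) = 7.0146; C = log2(1 + SNR_linear) = log2(1 + 7.0146) = 3.0026

3.0026 bits/channel use


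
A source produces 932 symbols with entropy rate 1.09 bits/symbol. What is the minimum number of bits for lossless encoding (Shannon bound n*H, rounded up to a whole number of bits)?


Minimum bits >= n * H = 932 * 1.09 = 1015.88, rounded up to a whole number of bits = 1016

1016 bits


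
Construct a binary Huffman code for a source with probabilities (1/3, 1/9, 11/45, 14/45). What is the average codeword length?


Huffman construction (repeatedly merge the two least-probable nodes; each merge adds 1 bit to every symbol beneath it): 1/9 + 11/45 = 16/45; 14/45 + 1/3 = 29/45; 16/45 + 29/45 = 1. Resulting codeword lengths (in the order the probabilities were given): (2, 2, 2, 2). L_avg = sum(p_i * l_i) = 1/3*2 + 1/9*2 + 11/45*2 + 14/45*2 = 2

2.0 bits


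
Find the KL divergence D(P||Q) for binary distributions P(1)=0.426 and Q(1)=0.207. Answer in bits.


KL = p*log2(p/q) + (1-p)*log2((1-p)/(1-q)) = 0.426*log2(0.426/0.207) + 0.574*log2(0.574/0.793) = 0.1759

0.1759 bits


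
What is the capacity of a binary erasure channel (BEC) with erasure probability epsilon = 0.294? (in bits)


C = 1 - epsilon = 1 - 0.294 = 0.706

0.706 bits


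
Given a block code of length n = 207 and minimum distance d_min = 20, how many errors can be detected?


Detection capability = d_min - 1 = 20 - 1 = 19

19 errors


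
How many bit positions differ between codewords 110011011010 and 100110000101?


Count differing positions: . ^ . ^ . ^ . ^ ^ ^ ^ ^ = 8 differences

8


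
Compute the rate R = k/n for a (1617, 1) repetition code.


Rate = k/n = 1/1617

1/1617


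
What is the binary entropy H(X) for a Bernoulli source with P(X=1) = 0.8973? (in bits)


H = -p*log2(p) - (1-p)*log2(1-p). -0.8973*log2(0.8973) = 0.140282; -0.1027*log2(0.1027) = 0.337215. H = 0.140282 + 0.337215 = 0.4775

0.4775 bits


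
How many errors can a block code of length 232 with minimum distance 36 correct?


Correction capability = floor((d-1)/2) = floor((36-1)/2) = 17

17 errors


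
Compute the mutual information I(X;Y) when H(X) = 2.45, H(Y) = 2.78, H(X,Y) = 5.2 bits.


I(X;Y) = H(X) + H(Y) - H(X,Y) = 2.45 + 2.78 - 5.2 = 0.03

0.03 bits


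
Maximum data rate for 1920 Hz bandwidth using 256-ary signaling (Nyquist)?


Rate = 2 * B * log2(M) = 2 * 1920 * 8.0 = 30720.0

30720.0 bps


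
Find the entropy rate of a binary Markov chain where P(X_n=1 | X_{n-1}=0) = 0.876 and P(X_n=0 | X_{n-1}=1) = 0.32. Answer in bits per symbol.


Stationary distribution: pi_0 = p10/(p01+p10) = 0.2676, pi_1 = 0.7324. Entropy rate H' = pi_0*H(p01) + pi_1*H(p10) = 0.2676*0.5408 + 0.7324*0.9044 = 0.8071

0.8071 bits/symbol


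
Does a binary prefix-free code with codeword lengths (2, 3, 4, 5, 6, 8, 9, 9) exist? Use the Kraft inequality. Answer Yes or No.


Kraft sum = sum(2^(-l_i)) = 0.4922, need <= 1. Result: satisfied (a binary prefix-free code with these lengths exists)

Yes


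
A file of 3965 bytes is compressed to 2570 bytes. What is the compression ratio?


Ratio = original / compressed = 3965 / 2570 = 1.5428

1.5428


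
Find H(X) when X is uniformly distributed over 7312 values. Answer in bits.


H = log2(n) = log2(7312) = 12.8361

12.8361 bits


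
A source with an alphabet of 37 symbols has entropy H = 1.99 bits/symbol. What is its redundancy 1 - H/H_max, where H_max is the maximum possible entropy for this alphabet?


H_max = log2(K) = log2(37) = 5.2095 bits/symbol. Redundancy = 1 - H/H_max = 1 - 1.99/5.2095 = 1 - 0.382 = 0.618

0.618


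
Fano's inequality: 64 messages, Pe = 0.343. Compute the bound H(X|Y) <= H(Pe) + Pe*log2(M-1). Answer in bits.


H(Pe) = -Pe*log2(Pe) - (1-Pe)*log2(1-Pe) = -0.343*log2(0.343) - 0.657*log2(0.657) = 0.529496 + 0.398165 = 0.9277. Pe*log2(M-1) = 0.343*log2(63) = 2.050207. Bound = H(Pe) + Pe*log2(M-1) = 0.529496 + 0.398165 + 2.050207 = 2.9779

2.9779 bits


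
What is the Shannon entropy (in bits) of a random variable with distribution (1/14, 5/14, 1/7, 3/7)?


H = -sum(p_i * log2(p_i)). Terms: -(1/14)*log2(1/14) = 0.271954; -(5/14)*log2(5/14) = 0.530510; -(1/7)*log2(1/7) = 0.401051; -(3/7)*log2(3/7) = 0.523882. H = 0.271954 + 0.530510 + 0.401051 + 0.523882 = 1.7274

1.7274 bits


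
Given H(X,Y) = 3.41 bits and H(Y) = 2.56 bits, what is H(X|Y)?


H(X|Y) = H(X,Y) - H(Y) = 3.41 - 2.56 = 0.85

0.85 bits


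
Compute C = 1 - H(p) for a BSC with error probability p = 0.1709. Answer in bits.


H(p) = -p*log2(p) - (1-p)*log2(1-p) = -0.1709*log2(0.1709) - 0.8291*log2(0.8291) = 0.435586 + 0.224174 = 0.6598. C = 1 - H(p) = 1 - 0.6598 = 0.3402

0.3402 bits


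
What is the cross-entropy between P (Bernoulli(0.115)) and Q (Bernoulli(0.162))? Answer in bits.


H(P,Q) = -p*log2(q) - (1-p)*log2(1-q). -0.115*log2(0.162) = 0.301982; -0.885*log2(0.838) = 0.225655. H(P,Q) = 0.301982 + 0.225655 = 0.5276

0.5276 bits


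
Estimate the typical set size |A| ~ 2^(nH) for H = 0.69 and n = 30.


log2|A_typical| = nH = 30 * 0.69 = 20.7, so |A_typical| ~ 2^20.7 = 1.703e+06

1.703e+06


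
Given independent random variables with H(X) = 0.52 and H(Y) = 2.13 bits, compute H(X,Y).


For independent variables, H(X,Y) = H(X) + H(Y) = 0.52 + 2.13 = 2.65

2.65 bits


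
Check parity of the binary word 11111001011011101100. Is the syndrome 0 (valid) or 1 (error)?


Syndrome = XOR of all bits = 1 XOR 1 XOR 1 XOR 1 XOR 1 XOR 0 XOR 0 XOR 1 XOR 0 XOR 1 XOR 1 XOR 0 XOR 1 XOR 1 XOR 1 XOR 0 XOR 1 XOR 1 XOR 0 XOR 0 = 1

1


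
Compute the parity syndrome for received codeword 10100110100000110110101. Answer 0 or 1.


Syndrome = XOR of all bits = 1 XOR 0 XOR 1 XOR 0 XOR 0 XOR 1 XOR 1 XOR 0 XOR 1 XOR 0 XOR 0 XOR 0 XOR 0 XOR 0 XOR 1 XOR 1 XOR 0 XOR 1 XOR 1 XOR 0 XOR 1 XOR 0 XOR 1 = 1

1


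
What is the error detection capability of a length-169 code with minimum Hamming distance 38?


Detection capability = d_min - 1 = 38 - 1 = 37

37 errors


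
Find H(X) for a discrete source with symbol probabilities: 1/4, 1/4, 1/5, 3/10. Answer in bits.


H = -sum(p_i * log2(p_i)). Terms: -(1/4)*log2(1/4) = 0.500000; -(1/4)*log2(1/4) = 0.500000; -(1/5)*log2(1/5) = 0.464386; -(3/10)*log2(3/10) = 0.521090. H = 0.500000 + 0.500000 + 0.464386 + 0.521090 = 1.9855

1.9855 bits


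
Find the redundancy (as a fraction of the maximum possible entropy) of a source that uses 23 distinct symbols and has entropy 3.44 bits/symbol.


H_max = log2(K) = log2(23) = 4.5236 bits/symbol. Redundancy = 1 - H/H_max = 1 - 3.44/4.5236 = 1 - 0.7605 = 0.2395

0.2395


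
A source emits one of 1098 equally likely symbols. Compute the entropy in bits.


H = log2(n) = log2(1098) = 10.1007

10.1007 bits


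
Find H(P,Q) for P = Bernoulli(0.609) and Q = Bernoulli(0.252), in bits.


H(P,Q) = -p*log2(q) - (1-p)*log2(1-q). -0.609*log2(0.252) = 1.210999; -0.391*log2(0.748) = 0.163786. H(P,Q) = 1.210999 + 0.163786 = 1.3748

1.3748 bits


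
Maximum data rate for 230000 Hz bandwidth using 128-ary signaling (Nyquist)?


Rate = 2 * B * log2(M) = 2 * 230000 * 7.0 = 3220000.0

3220000.0 bps


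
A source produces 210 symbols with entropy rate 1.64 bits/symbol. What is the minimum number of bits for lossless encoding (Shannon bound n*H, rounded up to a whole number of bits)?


Minimum bits >= n * H = 210 * 1.64 = 344.4, rounded up to a whole number of bits = 345

345 bits


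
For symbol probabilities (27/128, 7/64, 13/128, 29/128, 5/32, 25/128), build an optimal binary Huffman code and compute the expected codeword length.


Huffman construction (repeatedly merge the two least-probable nodes; each merge adds 1 bit to every symbol beneath it): 13/128 + 7/64 = 27/128; 5/32 + 25/128 = 45/128; 27/128 + 27/128 = 27/64; 29/128 + 45/128 = 37/64; 27/64 + 37/64 = 1. Resulting codeword lengths (in the order the probabilities were given): (2, 3, 3, 2, 3, 3). L_avg = sum(p_i * l_i) = 27/128*2 + 7/64*3 + 13/128*3 + 29/128*2 + 5/32*3 + 25/128*3 = 41/16 = 2.5625

2.5625 bits


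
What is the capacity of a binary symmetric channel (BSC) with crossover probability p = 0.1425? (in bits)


H(p) = -p*log2(p) - (1-p)*log2(1-p) = -0.1425*log2(0.1425) - 0.8575*log2(0.8575) = 0.400563 + 0.190186 = 0.5907. C = 1 - H(p) = 1 - 0.5907 = 0.4093

0.4093 bits


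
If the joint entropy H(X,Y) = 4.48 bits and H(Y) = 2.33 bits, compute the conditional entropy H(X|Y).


H(X|Y) = H(X,Y) - H(Y) = 4.48 - 2.33 = 2.15

2.15 bits


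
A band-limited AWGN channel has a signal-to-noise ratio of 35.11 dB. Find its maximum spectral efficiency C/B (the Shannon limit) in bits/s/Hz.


SNR_linear = 10^(35.11/10) = 3243.3962; C/B = log2(1 + SNR_linear) = log2(1 + 3243.3962) = 11.6637

11.6637 bits/s/Hz


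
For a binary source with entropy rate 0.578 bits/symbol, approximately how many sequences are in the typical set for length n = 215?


log2|A_typical| = nH = 215 * 0.578 = 124.27, so |A_typical| ~ 2^124.27 = 2.564e+37

2.564e+37


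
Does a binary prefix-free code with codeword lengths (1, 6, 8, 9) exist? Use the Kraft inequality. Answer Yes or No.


Kraft sum = sum(2^(-l_i)) = 0.5215, need <= 1. Result: satisfied (a binary prefix-free code with these lengths exists)

Yes


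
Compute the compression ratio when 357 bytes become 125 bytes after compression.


Ratio = original / compressed = 357 / 125 = 2.856

2.856


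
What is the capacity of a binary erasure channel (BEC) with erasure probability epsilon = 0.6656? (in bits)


C = 1 - epsilon = 1 - 0.6656 = 0.3344

0.3344 bits


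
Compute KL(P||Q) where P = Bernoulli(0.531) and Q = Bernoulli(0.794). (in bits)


KL = p*log2(p/q) + (1-p)*log2((1-p)/(1-q)) = 0.531*log2(0.531/0.794) + 0.469*log2(0.469/0.206) = 0.2485

0.2485 bits


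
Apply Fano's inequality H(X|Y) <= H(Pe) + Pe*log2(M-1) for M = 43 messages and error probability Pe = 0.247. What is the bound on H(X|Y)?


H(Pe) = -Pe*log2(Pe) - (1-Pe)*log2(1-Pe) = -0.247*log2(0.247) - 0.753*log2(0.753) = 0.498302 + 0.308187 = 0.8065. Pe*log2(M-1) = 0.247*log2(42) = 1.331902. Bound = H(Pe) + Pe*log2(M-1) = 0.498302 + 0.308187 + 1.331902 = 2.1384

2.1384 bits


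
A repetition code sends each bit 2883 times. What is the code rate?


Rate = k/n = 1/2883

1/2883


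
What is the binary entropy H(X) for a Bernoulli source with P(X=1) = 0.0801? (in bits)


H = -p*log2(p) - (1-p)*log2(1-p). -0.0801*log2(0.0801) = 0.291729; -0.9199*log2(0.9199) = 0.110803. H = 0.291729 + 0.110803 = 0.4025

0.4025 bits


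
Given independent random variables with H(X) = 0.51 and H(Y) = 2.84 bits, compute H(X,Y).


For independent variables, H(X,Y) = H(X) + H(Y) = 0.51 + 2.84 = 3.35

3.35 bits


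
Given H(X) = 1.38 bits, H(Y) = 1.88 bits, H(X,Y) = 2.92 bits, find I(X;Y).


I(X;Y) = H(X) + H(Y) - H(X,Y) = 1.38 + 1.88 - 2.92 = 0.34

0.34 bits


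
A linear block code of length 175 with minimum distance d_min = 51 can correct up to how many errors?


Correction capability = floor((d-1)/2) = floor((51-1)/2) = 25

25 errors


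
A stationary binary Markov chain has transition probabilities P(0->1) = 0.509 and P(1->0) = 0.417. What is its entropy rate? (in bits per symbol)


Stationary distribution: pi_0 = p10/(p01+p10) = 0.4503, pi_1 = 0.5497. Entropy rate H' = pi_0*H(p01) + pi_1*H(p10) = 0.4503*0.9998 + 0.5497*0.98 = 0.9889

0.9889 bits/symbol


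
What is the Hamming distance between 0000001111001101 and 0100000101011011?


Count differing positions: . ^ . . . . ^ . ^ . . ^ . ^ ^ . = 6 differences

6


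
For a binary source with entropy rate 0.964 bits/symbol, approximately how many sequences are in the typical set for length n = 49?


log2|A_typical| = nH = 49 * 0.964 = 47.236, so |A_typical| ~ 2^47.236 = 1.657e+14

1.657e+14


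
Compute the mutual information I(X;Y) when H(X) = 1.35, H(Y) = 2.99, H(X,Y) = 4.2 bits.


I(X;Y) = H(X) + H(Y) - H(X,Y) = 1.35 + 2.99 - 4.2 = 0.14

0.14 bits


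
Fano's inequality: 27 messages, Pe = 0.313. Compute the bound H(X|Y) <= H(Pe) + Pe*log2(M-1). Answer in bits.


H(Pe) = -Pe*log2(Pe) - (1-Pe)*log2(1-Pe) = -0.313*log2(0.313) - 0.687*log2(0.687) = 0.524515 + 0.372092 = 0.8966. Pe*log2(M-1) = 0.313*log2(26) = 1.471238. Bound = H(Pe) + Pe*log2(M-1) = 0.524515 + 0.372092 + 1.471238 = 2.3678

2.3678 bits


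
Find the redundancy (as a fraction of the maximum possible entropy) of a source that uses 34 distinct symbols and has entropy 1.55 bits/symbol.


H_max = log2(K) = log2(34) = 5.0875 bits/symbol. Redundancy = 1 - H/H_max = 1 - 1.55/5.0875 = 1 - 0.3047 = 0.6953

0.6953


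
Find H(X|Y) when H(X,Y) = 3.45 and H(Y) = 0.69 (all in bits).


H(X|Y) = H(X,Y) - H(Y) = 3.45 - 0.69 = 2.76

2.76 bits


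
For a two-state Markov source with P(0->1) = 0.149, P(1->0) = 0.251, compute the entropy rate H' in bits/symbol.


Stationary distribution: pi_0 = p10/(p01+p10) = 0.6275, pi_1 = 0.3725. Entropy rate H' = pi_0*H(p01) + pi_1*H(p10) = 0.6275*0.6073 + 0.3725*0.8129 = 0.6839

0.6839 bits/symbol


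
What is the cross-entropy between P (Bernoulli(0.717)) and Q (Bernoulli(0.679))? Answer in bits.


H(P,Q) = -p*log2(q) - (1-p)*log2(1-q). -0.717*log2(0.679) = 0.400456; -0.283*log2(0.321) = 0.463937. H(P,Q) = 0.400456 + 0.463937 = 0.8644

0.8644 bits


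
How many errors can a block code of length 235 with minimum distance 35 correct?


Correction capability = floor((d-1)/2) = floor((35-1)/2) = 17

17 errors


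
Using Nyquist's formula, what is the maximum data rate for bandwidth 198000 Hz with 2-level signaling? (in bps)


Rate = 2 * B * log2(M) = 2 * 198000 * 1.0 = 396000.0

396000.0 bps


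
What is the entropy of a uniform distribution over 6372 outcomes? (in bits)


H = log2(n) = log2(6372) = 12.6375

12.6375 bits


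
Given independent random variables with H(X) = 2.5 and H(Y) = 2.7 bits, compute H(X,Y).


For independent variables, H(X,Y) = H(X) + H(Y) = 2.5 + 2.7 = 5.2

5.2 bits


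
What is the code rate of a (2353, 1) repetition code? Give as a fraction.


Rate = k/n = 1/2353

1/2353


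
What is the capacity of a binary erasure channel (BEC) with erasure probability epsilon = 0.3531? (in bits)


C = 1 - epsilon = 1 - 0.3531 = 0.6469

0.6469 bits


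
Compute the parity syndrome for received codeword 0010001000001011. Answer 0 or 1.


Syndrome = XOR of all bits = 0 XOR 0 XOR 1 XOR 0 XOR 0 XOR 0 XOR 1 XOR 0 XOR 0 XOR 0 XOR 0 XOR 0 XOR 1 XOR 0 XOR 1 XOR 1 = 1

1


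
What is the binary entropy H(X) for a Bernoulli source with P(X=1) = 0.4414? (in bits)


H = -p*log2(p) - (1-p)*log2(1-p). -0.4414*log2(0.4414) = 0.520782; -0.5586*log2(0.5586) = 0.469287. H = 0.520782 + 0.469287 = 0.9901

0.9901 bits


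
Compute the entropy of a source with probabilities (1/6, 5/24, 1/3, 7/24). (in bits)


H = -sum(p_i * log2(p_i)). Terms: -(1/6)*log2(1/6) = 0.430827; -(5/24)*log2(5/24) = 0.471466; -(1/3)*log2(1/3) = 0.528321; -(7/24)*log2(7/24) = 0.518469. H = 0.430827 + 0.471466 + 0.528321 + 0.518469 = 1.9491

1.9491 bits


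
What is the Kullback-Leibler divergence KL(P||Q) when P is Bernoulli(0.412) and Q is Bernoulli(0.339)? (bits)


KL = p*log2(p/q) + (1-p)*log2((1-p)/(1-q)) = 0.412*log2(0.412/0.339) + 0.588*log2(0.588/0.661) = 0.0166

0.0166 bits


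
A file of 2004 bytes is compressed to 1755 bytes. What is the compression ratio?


Ratio = original / compressed = 2004 / 1755 = 1.1419

1.1419


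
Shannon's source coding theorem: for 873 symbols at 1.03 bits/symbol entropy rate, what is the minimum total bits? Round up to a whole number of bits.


Minimum bits >= n * H = 873 * 1.03 = 899.19, rounded up to a whole number of bits = 900

900 bits


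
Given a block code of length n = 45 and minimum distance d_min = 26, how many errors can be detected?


Detection capability = d_min - 1 = 26 - 1 = 25

25 errors


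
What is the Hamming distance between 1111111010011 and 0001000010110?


Count differing positions: ^ ^ ^ . ^ ^ ^ . . . ^ . ^ = 8 differences

8


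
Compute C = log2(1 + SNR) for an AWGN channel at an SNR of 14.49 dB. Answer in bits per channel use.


SNR_linear = 10^(14.49/10) = 28.119; C = log2(1 + SNR_linear) = log2(1 + 28.119) = 4.8639

4.8639 bits/channel use


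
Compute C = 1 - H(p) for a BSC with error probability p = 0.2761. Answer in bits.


H(p) = -p*log2(p) - (1-p)*log2(1-p) = -0.2761*log2(0.2761) - 0.7239*log2(0.7239) = 0.512645 + 0.337437 = 0.8501. C = 1 - H(p) = 1 - 0.8501 = 0.1499

0.1499 bits


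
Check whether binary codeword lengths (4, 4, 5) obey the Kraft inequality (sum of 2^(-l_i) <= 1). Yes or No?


Kraft sum = sum(2^(-l_i)) = 0.1562, need <= 1. Result: satisfied (a binary prefix-free code with these lengths exists)

Yes


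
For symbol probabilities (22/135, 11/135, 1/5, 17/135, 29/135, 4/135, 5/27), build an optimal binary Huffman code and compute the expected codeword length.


Huffman construction (repeatedly merge the two least-probable nodes; each merge adds 1 bit to every symbol beneath it): 4/135 + 11/135 = 1/9; 1/9 + 17/135 = 32/135; 22/135 + 5/27 = 47/135; 1/5 + 29/135 = 56/135; 32/135 + 47/135 = 79/135; 56/135 + 79/135 = 1. Resulting codeword lengths (in the order the probabilities were given): (3, 4, 2, 3, 2, 4, 3). L_avg = sum(p_i * l_i) = 22/135*3 + 11/135*4 + 1/5*2 + 17/135*3 + 29/135*2 + 4/135*4 + 5/27*3 = 364/135 = 2.6963

2.6963 bits


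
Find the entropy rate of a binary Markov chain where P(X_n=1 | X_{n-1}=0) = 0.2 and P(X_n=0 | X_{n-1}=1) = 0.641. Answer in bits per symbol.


Stationary distribution: pi_0 = p10/(p01+p10) = 0.7622, pi_1 = 0.2378. Entropy rate H' = pi_0*H(p01) + pi_1*H(p10) = 0.7622*0.7219 + 0.2378*0.9418 = 0.7742

0.7742 bits/symbol


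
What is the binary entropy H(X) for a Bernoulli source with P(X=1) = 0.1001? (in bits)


H = -p*log2(p) - (1-p)*log2(1-p). -0.1001*log2(0.1001) = 0.332381; -0.8999*log2(0.8999) = 0.136932. H = 0.332381 + 0.136932 = 0.4693

0.4693 bits


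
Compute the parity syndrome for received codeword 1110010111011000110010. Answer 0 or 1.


Syndrome = XOR of all bits = 1 XOR 1 XOR 1 XOR 0 XOR 0 XOR 1 XOR 0 XOR 1 XOR 1 XOR 1 XOR 0 XOR 1 XOR 1 XOR 0 XOR 0 XOR 0 XOR 1 XOR 1 XOR 0 XOR 0 XOR 1 XOR 0 = 0

0


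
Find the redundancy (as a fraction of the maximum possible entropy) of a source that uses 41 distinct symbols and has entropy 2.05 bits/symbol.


H_max = log2(K) = log2(41) = 5.3576 bits/symbol. Redundancy = 1 - H/H_max = 1 - 2.05/5.3576 = 1 - 0.3826 = 0.6174

0.6174


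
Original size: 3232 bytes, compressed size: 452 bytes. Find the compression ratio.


Ratio = original / compressed = 3232 / 452 = 7.1504

7.1504


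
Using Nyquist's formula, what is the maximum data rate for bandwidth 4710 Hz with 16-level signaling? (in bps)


Rate = 2 * B * log2(M) = 2 * 4710 * 4.0 = 37680.0

37680.0 bps


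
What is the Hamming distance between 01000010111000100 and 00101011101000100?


Count differing positions: . ^ ^ . ^ . . ^ . ^ . . . . . . . = 5 differences

5


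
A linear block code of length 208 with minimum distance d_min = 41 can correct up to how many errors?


Correction capability = floor((d-1)/2) = floor((41-1)/2) = 20

20 errors


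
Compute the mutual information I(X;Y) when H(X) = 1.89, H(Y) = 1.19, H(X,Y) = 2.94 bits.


I(X;Y) = H(X) + H(Y) - H(X,Y) = 1.89 + 1.19 - 2.94 = 0.14

0.14 bits


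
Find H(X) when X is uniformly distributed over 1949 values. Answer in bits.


H = log2(n) = log2(1949) = 10.9285

10.9285 bits


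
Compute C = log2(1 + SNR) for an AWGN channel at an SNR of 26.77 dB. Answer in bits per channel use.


SNR_linear = 10^(26.77/10) = 475.3352; C = log2(1 + SNR_linear) = log2(1 + 475.3352) = 8.8958

8.8958 bits/channel use


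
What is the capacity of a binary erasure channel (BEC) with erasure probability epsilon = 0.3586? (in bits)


C = 1 - epsilon = 1 - 0.3586 = 0.6414

0.6414 bits


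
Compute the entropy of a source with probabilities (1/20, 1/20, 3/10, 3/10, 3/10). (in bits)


H = -sum(p_i * log2(p_i)). Terms: -(1/20)*log2(1/20) = 0.216096; -(1/20)*log2(1/20) = 0.216096; -(3/10)*log2(3/10) = 0.521090; -(3/10)*log2(3/10) = 0.521090; -(3/10)*log2(3/10) = 0.521090. H = 0.216096 + 0.216096 + 0.521090 + 0.521090 + 0.521090 = 1.9955

1.9955 bits


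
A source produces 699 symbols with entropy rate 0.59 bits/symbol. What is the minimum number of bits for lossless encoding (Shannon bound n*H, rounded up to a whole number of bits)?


Minimum bits >= n * H = 699 * 0.59 = 412.41, rounded up to a whole number of bits = 413

413 bits


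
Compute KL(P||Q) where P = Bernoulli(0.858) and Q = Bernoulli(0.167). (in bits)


KL = p*log2(p/q) + (1-p)*log2((1-p)/(1-q)) = 0.858*log2(0.858/0.167) + 0.142*log2(0.142/0.833) = 1.6634

1.6634 bits


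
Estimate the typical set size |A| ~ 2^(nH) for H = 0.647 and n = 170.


log2|A_typical| = nH = 170 * 0.647 = 109.99, so |A_typical| ~ 2^109.99 = 1.289e+33

1.289e+33


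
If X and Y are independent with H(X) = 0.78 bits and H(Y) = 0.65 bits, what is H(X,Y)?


For independent variables, H(X,Y) = H(X) + H(Y) = 0.78 + 0.65 = 1.43

1.43 bits


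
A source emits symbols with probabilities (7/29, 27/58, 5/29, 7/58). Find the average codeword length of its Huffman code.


Huffman construction (repeatedly merge the two least-probable nodes; each merge adds 1 bit to every symbol beneath it): 7/58 + 5/29 = 17/58; 7/29 + 17/58 = 31/58; 27/58 + 31/58 = 1. Resulting codeword lengths (in the order the probabilities were given): (2, 1, 3, 3). L_avg = sum(p_i * l_i) = 7/29*2 + 27/58*1 + 5/29*3 + 7/58*3 = 53/29 = 1.8276

1.8276 bits


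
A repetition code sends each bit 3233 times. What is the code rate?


Rate = k/n = 1/3233

1/3233


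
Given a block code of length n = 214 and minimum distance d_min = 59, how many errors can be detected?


Detection capability = d_min - 1 = 59 - 1 = 58

58 errors


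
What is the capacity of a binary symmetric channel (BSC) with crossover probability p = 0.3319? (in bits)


H(p) = -p*log2(p) - (1-p)*log2(1-p) = -0.3319*log2(0.3319) - 0.6681*log2(0.6681) = 0.528112 + 0.388743 = 0.9169. C = 1 - H(p) = 1 - 0.9169 = 0.0831

0.0831 bits


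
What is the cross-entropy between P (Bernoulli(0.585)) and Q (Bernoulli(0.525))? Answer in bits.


H(P,Q) = -p*log2(q) - (1-p)*log2(1-q). -0.585*log2(0.525) = 0.543822; -0.415*log2(0.475) = 0.445710. H(P,Q) = 0.543822 + 0.445710 = 0.9895

0.9895 bits


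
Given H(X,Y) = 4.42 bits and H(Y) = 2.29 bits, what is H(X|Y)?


H(X|Y) = H(X,Y) - H(Y) = 4.42 - 2.29 = 2.13

2.13 bits


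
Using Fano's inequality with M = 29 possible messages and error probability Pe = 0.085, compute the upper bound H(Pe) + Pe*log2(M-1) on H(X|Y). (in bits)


H(Pe) = -Pe*log2(Pe) - (1-Pe)*log2(1-Pe) = -0.085*log2(0.085) - 0.915*log2(0.915) = 0.302293 + 0.117263 = 0.4196. Pe*log2(M-1) = 0.085*log2(28) = 0.408625. Bound = H(Pe) + Pe*log2(M-1) = 0.302293 + 0.117263 + 0.408625 = 0.8282

0.8282 bits


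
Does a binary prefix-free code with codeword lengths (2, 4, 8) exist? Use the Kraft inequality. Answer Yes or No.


Kraft sum = sum(2^(-l_i)) = 0.3164, need <= 1. Result: satisfied (a binary prefix-free code with these lengths exists)

Yes


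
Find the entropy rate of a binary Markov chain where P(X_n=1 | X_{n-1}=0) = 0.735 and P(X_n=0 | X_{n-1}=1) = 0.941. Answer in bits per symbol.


Stationary distribution: pi_0 = p10/(p01+p10) = 0.5615, pi_1 = 0.4385. Entropy rate H' = pi_0*H(p01) + pi_1*H(p10) = 0.5615*0.8342 + 0.4385*0.3235 = 0.6102

0.6102 bits/symbol


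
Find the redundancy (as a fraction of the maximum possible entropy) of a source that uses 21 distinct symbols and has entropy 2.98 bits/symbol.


H_max = log2(K) = log2(21) = 4.3923 bits/symbol. Redundancy = 1 - H/H_max = 1 - 2.98/4.3923 = 1 - 0.6785 = 0.3215

0.3215


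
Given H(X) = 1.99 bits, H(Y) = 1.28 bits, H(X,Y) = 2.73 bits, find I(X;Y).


I(X;Y) = H(X) + H(Y) - H(X,Y) = 1.99 + 1.28 - 2.73 = 0.54

0.54 bits


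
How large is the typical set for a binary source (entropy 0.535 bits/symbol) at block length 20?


log2|A_typical| = nH = 20 * 0.535 = 10.7, so |A_typical| ~ 2^10.7 = 1.663e+03

1.663e+03


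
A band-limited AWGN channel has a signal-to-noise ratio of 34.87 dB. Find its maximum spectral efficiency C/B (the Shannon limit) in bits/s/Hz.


SNR_linear = 10^(34.87/10) = 3069.022; C/B = log2(1 + SNR_linear) = log2(1 + 3069.022) = 11.584

11.584 bits/s/Hz


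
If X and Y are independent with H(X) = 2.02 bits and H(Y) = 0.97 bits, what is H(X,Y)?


For independent variables, H(X,Y) = H(X) + H(Y) = 2.02 + 0.97 = 2.99

2.99 bits


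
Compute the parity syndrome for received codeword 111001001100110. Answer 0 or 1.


Syndrome = XOR of all bits = 1 XOR 1 XOR 1 XOR 0 XOR 0 XOR 1 XOR 0 XOR 0 XOR 1 XOR 1 XOR 0 XOR 0 XOR 1 XOR 1 XOR 0 = 0

0


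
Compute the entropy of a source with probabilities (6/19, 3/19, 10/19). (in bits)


H = -sum(p_i * log2(p_i)). Terms: -(6/19)*log2(6/19) = 0.525147; -(3/19)*log2(3/19) = 0.420468; -(10/19)*log2(10/19) = 0.487368. H = 0.525147 + 0.420468 + 0.487368 = 1.433

1.433 bits


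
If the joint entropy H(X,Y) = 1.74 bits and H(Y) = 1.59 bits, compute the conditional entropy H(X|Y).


H(X|Y) = H(X,Y) - H(Y) = 1.74 - 1.59 = 0.15

0.15 bits


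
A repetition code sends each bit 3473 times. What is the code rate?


Rate = k/n = 1/3473

1/3473


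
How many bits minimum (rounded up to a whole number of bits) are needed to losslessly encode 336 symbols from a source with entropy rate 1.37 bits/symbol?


Minimum bits >= n * H = 336 * 1.37 = 460.32, rounded up to a whole number of bits = 461

461 bits


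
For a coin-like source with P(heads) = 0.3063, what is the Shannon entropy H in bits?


H = -p*log2(p) - (1-p)*log2(1-p). -0.3063*log2(0.3063) = 0.522849; -0.6937*log2(0.6937) = 0.366007. H = 0.522849 + 0.366007 = 0.8889

0.8889 bits


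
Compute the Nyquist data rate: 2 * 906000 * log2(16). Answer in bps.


Rate = 2 * B * log2(M) = 2 * 906000 * 4.0 = 7248000.0

7248000.0 bps


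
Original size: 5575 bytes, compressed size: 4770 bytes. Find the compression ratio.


Ratio = original / compressed = 5575 / 4770 = 1.1688

1.1688


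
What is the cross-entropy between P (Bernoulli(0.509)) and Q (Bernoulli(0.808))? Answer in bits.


H(P,Q) = -p*log2(q) - (1-p)*log2(1-q). -0.509*log2(0.808) = 0.156555; -0.491*log2(0.192) = 1.168983. H(P,Q) = 0.156555 + 1.168983 = 1.3255

1.3255 bits


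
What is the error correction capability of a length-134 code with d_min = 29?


Correction capability = floor((d-1)/2) = floor((29-1)/2) = 14

14 errors


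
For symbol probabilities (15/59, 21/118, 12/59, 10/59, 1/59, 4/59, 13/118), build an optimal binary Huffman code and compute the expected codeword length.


Huffman construction (repeatedly merge the two least-probable nodes; each merge adds 1 bit to every symbol beneath it): 1/59 + 4/59 = 5/59; 5/59 + 13/118 = 23/118; 10/59 + 21/118 = 41/118; 23/118 + 12/59 = 47/118; 15/59 + 41/118 = 71/118; 47/118 + 71/118 = 1. Resulting codeword lengths (in the order the probabilities were given): (2, 3, 2, 3, 4, 4, 3). L_avg = sum(p_i * l_i) = 15/59*2 + 21/118*3 + 12/59*2 + 10/59*3 + 1/59*4 + 4/59*4 + 13/118*3 = 155/59 = 2.6271

2.6271 bits


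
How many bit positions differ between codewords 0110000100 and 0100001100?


Count differing positions: . . ^ . . . ^ . . . = 2 differences

2


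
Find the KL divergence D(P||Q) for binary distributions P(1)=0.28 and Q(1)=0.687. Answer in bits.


KL = p*log2(p/q) + (1-p)*log2((1-p)/(1-q)) = 0.28*log2(0.28/0.687) + 0.72*log2(0.72/0.313) = 0.5028

0.5028 bits


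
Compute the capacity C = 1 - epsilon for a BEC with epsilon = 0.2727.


C = 1 - epsilon = 1 - 0.2727 = 0.7273

0.7273 bits


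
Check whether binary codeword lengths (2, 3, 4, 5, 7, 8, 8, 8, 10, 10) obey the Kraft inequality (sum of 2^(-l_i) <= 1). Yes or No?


Kraft sum = sum(2^(-l_i)) = 0.4902, need <= 1. Result: satisfied (a binary prefix-free code with these lengths exists)

Yes


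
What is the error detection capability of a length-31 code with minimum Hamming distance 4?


Detection capability = d_min - 1 = 4 - 1 = 3

3 errors


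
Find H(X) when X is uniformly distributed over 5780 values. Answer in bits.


H = log2(n) = log2(5780) = 12.4969

12.4969 bits


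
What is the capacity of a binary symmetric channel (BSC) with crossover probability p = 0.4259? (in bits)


H(p) = -p*log2(p) - (1-p)*log2(1-p) = -0.4259*log2(0.4259) - 0.5741*log2(0.5741) = 0.524459 + 0.459639 = 0.9841. C = 1 - H(p) = 1 - 0.9841 = 0.0159

0.0159 bits


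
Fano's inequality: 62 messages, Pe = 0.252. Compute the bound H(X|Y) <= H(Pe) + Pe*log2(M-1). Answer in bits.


H(Pe) = -Pe*log2(Pe) - (1-Pe)*log2(1-Pe) = -0.252*log2(0.252) - 0.748*log2(0.748) = 0.501103 + 0.313330 = 0.8144. Pe*log2(M-1) = 0.252*log2(61) = 1.494546. Bound = H(Pe) + Pe*log2(M-1) = 0.501103 + 0.313330 + 1.494546 = 2.309

2.309 bits


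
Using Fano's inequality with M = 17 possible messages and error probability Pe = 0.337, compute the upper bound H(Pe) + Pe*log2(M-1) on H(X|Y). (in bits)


H(Pe) = -Pe*log2(Pe) - (1-Pe)*log2(1-Pe) = -0.337*log2(0.337) - 0.663*log2(0.663) = 0.528813 + 0.393105 = 0.9219. Pe*log2(M-1) = 0.337*log2(16) = 1.348000. Bound = H(Pe) + Pe*log2(M-1) = 0.528813 + 0.393105 + 1.348000 = 2.2699

2.2699 bits


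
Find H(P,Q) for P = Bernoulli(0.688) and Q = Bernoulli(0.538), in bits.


H(P,Q) = -p*log2(q) - (1-p)*log2(1-q). -0.688*log2(0.538) = 0.615293; -0.312*log2(0.462) = 0.347579. H(P,Q) = 0.615293 + 0.347579 = 0.9629

0.9629 bits


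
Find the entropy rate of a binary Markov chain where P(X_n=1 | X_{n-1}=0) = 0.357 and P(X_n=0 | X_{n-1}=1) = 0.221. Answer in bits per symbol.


Stationary distribution: pi_0 = p10/(p01+p10) = 0.3824, pi_1 = 0.6176. Entropy rate H' = pi_0*H(p01) + pi_1*H(p10) = 0.3824*0.9402 + 0.6176*0.762 = 0.8301

0.8301 bits/symbol


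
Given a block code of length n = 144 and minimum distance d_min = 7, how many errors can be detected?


Detection capability = d_min - 1 = 7 - 1 = 6

6 errors


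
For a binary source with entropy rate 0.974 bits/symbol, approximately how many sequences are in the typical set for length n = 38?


log2|A_typical| = nH = 38 * 0.974 = 37.012, so |A_typical| ~ 2^37.012 = 1.386e+11

1.386e+11


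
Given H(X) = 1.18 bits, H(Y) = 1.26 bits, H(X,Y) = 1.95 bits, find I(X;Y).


I(X;Y) = H(X) + H(Y) - H(X,Y) = 1.18 + 1.26 - 1.95 = 0.49

0.49 bits


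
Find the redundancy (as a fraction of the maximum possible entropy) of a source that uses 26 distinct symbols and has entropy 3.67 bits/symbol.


H_max = log2(K) = log2(26) = 4.7004 bits/symbol. Redundancy = 1 - H/H_max = 1 - 3.67/4.7004 = 1 - 0.7808 = 0.2192

0.2192


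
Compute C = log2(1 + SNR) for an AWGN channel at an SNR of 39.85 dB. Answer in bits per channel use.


SNR_linear = 10^(39.85/10) = 9660.5088; C = log2(1 + SNR_linear) = log2(1 + 9660.5088) = 13.238

13.238 bits/channel use


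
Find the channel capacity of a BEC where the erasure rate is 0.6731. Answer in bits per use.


C = 1 - epsilon = 1 - 0.6731 = 0.3269

0.3269 bits


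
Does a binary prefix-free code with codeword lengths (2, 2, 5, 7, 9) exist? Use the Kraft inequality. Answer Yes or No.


Kraft sum = sum(2^(-l_i)) = 0.541, need <= 1. Result: satisfied (a binary prefix-free code with these lengths exists)

Yes


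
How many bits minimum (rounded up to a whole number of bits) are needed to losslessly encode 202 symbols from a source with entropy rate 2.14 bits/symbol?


Minimum bits >= n * H = 202 * 2.14 = 432.28, rounded up to a whole number of bits = 433

433 bits


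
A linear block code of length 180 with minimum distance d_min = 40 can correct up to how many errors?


Correction capability = floor((d-1)/2) = floor((40-1)/2) = 19

19 errors


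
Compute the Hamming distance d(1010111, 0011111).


Count differing positions: ^ . . ^ . . . = 2 differences

2


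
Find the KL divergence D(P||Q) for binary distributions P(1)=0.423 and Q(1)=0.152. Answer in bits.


KL = p*log2(p/q) + (1-p)*log2((1-p)/(1-q)) = 0.423*log2(0.423/0.152) + 0.577*log2(0.577/0.848) = 0.3041

0.3041 bits


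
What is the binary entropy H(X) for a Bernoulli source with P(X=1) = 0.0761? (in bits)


H = -p*log2(p) - (1-p)*log2(1-p). -0.0761*log2(0.0761) = 0.282785; -0.9239*log2(0.9239) = 0.105501. H = 0.282785 + 0.105501 = 0.3883

0.3883 bits


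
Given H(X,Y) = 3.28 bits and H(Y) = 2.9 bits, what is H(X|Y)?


H(X|Y) = H(X,Y) - H(Y) = 3.28 - 2.9 = 0.38

0.38 bits


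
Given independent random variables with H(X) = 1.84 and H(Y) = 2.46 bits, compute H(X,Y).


For independent variables, H(X,Y) = H(X) + H(Y) = 1.84 + 2.46 = 4.3

4.3 bits


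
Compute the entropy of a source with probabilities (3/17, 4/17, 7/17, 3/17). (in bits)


H = -sum(p_i * log2(p_i)). Terms: -(3/17)*log2(3/17) = 0.441618; -(4/17)*log2(4/17) = 0.491168; -(7/17)*log2(7/17) = 0.527103; -(3/17)*log2(3/17) = 0.441618. H = 0.441618 + 0.491168 + 0.527103 + 0.441618 = 1.9015

1.9015 bits


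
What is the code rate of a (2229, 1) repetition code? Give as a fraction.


Rate = k/n = 1/2229

1/2229


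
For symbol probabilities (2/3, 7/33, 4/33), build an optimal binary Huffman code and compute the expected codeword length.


Huffman construction (repeatedly merge the two least-probable nodes; each merge adds 1 bit to every symbol beneath it): 4/33 + 7/33 = 1/3; 1/3 + 2/3 = 1. Resulting codeword lengths (in the order the probabilities were given): (1, 2, 2). L_avg = sum(p_i * l_i) = 2/3*1 + 7/33*2 + 4/33*2 = 4/3 = 1.3333

1.3333 bits


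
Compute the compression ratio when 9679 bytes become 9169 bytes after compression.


Ratio = original / compressed = 9679 / 9169 = 1.0556

1.0556


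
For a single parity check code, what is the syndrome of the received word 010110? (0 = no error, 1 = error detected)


Syndrome = XOR of all bits = 0 XOR 1 XOR 0 XOR 1 XOR 1 XOR 0 = 1

1


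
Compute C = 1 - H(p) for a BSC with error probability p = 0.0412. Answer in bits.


H(p) = -p*log2(p) - (1-p)*log2(1-p) = -0.0412*log2(0.0412) - 0.9588*log2(0.9588) = 0.189570 + 0.058197 = 0.2478. C = 1 - H(p) = 1 - 0.2478 = 0.7522

0.7522 bits


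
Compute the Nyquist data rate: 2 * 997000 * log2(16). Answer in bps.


Rate = 2 * B * log2(M) = 2 * 997000 * 4.0 = 7976000.0

7976000.0 bps


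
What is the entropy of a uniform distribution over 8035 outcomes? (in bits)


H = log2(n) = log2(8035) = 12.9721

12.9721 bits


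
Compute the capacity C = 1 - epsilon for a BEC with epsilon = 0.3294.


C = 1 - epsilon = 1 - 0.3294 = 0.6706

0.6706 bits


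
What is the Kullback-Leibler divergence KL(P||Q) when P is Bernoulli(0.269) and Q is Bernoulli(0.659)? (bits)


KL = p*log2(p/q) + (1-p)*log2((1-p)/(1-q)) = 0.269*log2(0.269/0.659) + 0.731*log2(0.731/0.341) = 0.4564

0.4564 bits


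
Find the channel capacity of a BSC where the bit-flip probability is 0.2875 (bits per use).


H(p) = -p*log2(p) - (1-p)*log2(1-p) = -0.2875*log2(0.2875) - 0.7125*log2(0.7125) = 0.517030 + 0.348440 = 0.8655. C = 1 - H(p) = 1 - 0.8655 = 0.1345

0.1345 bits


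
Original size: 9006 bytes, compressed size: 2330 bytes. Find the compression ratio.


Ratio = original / compressed = 9006 / 2330 = 3.8652

3.8652


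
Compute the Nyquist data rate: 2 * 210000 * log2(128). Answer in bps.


Rate = 2 * B * log2(M) = 2 * 210000 * 7.0 = 2940000.0

2940000.0 bps


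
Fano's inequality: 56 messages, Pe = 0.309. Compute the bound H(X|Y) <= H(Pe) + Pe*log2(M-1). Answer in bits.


H(Pe) = -Pe*log2(Pe) - (1-Pe)*log2(1-Pe) = -0.309*log2(0.309) - 0.691*log2(0.691) = 0.523545 + 0.368470 = 0.892. Pe*log2(M-1) = 0.309*log2(55) = 1.786440. Bound = H(Pe) + Pe*log2(M-1) = 0.523545 + 0.368470 + 1.786440 = 2.6785

2.6785 bits


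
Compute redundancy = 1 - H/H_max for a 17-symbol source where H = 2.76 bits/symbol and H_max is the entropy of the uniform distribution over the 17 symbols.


H_max = log2(K) = log2(17) = 4.0875 bits/symbol. Redundancy = 1 - H/H_max = 1 - 2.76/4.0875 = 1 - 0.6752 = 0.3248

0.3248


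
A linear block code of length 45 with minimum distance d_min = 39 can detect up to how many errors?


Detection capability = d_min - 1 = 39 - 1 = 38

38 errors


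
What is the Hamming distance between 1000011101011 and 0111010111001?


Count differing positions: ^ ^ ^ ^ . . ^ . ^ . . ^ . = 7 differences

7


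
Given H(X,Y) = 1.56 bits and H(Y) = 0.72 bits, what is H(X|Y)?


H(X|Y) = H(X,Y) - H(Y) = 1.56 - 0.72 = 0.84

0.84 bits


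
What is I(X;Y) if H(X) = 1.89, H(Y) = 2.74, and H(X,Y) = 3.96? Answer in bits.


I(X;Y) = H(X) + H(Y) - H(X,Y) = 1.89 + 2.74 - 3.96 = 0.67

0.67 bits


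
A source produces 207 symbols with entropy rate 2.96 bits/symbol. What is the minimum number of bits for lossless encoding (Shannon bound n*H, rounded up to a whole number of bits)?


Minimum bits >= n * H = 207 * 2.96 = 612.72, rounded up to a whole number of bits = 613

613 bits


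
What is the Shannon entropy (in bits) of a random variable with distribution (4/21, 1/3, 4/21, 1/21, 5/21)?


H = -sum(p_i * log2(p_i)). Terms: -(4/21)*log2(4/21) = 0.455680; -(1/3)*log2(1/3) = 0.528321; -(4/21)*log2(4/21) = 0.455680; -(1/21)*log2(1/21) = 0.209158; -(5/21)*log2(5/21) = 0.492950. H = 0.455680 + 0.528321 + 0.455680 + 0.209158 + 0.492950 = 2.1418

2.1418 bits
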